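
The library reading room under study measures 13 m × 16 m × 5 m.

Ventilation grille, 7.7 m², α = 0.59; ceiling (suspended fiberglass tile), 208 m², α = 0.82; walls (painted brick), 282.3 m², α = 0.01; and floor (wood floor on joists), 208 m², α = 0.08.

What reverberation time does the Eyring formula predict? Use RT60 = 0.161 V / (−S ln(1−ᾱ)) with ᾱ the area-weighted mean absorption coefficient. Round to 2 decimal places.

0.74 sec

Total surface area S = 7.7 + 208 + 282.3 + 208 = 706.0 m².
Σ(Sᵢαᵢ) = 7.7·0.59 + 208·0.82 + 282.3·0.01 + 208·0.08 = 194.566.
ᾱ = 194.566 / 706.0 = 0.2756.
−S·ln(1−ᾱ) = −706.0 × ln(1 − 0.2756) = 227.623.
V = 13 × 16 × 5 = 1040 m³.
RT60 = 0.161 × 1040 / 227.623 = 0.74 s.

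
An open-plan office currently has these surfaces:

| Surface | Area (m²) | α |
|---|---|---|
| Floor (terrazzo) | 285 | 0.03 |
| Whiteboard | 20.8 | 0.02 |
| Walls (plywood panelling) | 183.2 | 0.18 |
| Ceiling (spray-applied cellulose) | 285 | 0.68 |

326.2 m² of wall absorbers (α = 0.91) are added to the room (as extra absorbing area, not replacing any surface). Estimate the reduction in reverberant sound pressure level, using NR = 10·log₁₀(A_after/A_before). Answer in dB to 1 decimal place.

Total absorption A_before = 285×0.03 + 20.8×0.02 + 183.2×0.18 + 285×0.68
  = 8.550 + 0.416 + 32.976 + 193.800 = 235.742 m² sabins.
Treatment contributes 326.2·0.91 = 296.842 sabins.
New total A_after = 532.584 sabins.
NR = 10·log₁₀(532.584/235.742) = 3.5 dB.

3.5 dB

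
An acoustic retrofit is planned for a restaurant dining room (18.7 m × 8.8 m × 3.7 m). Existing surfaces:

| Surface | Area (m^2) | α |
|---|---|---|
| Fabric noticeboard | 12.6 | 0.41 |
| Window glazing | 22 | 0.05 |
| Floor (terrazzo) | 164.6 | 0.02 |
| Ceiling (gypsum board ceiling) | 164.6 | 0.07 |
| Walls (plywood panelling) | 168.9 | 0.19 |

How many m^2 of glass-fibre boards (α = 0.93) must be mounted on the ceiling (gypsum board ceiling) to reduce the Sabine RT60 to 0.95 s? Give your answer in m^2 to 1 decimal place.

Total absorption A₁ = 12.6×0.41 + 22×0.05 + 164.6×0.02 + 164.6×0.07 + 168.9×0.19
  = 5.166 + 1.100 + 3.292 + 11.522 + 32.091 = 53.171 m^2 sabins.
V = 608.872 m³. Target absorption A₂ = 0.161 × 608.872 / 0.95 = 103.188 sabins.
Absorption to add: 103.188 − 53.171 = 50.017 sabins.
Net gain per m^2: Δα = 0.93 − 0.07 = 0.86.
Area = ΔA/Δα = 50.017/0.86 = 58.2 m^2.

58.2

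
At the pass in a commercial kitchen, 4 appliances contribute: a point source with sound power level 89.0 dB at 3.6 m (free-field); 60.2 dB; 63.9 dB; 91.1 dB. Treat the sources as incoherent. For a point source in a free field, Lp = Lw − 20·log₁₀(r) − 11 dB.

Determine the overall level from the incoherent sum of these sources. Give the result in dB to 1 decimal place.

Source at 3.6 m: Lp = 89.0 − 20·log₁₀(3.6) − 11 = 66.9 dB.
Converting to relative power and adding: 10^(66.9/10) + 10^(60.2/10) + 10^(63.9/10) + 10^(91.1/10) = 1.297e+09.
Combined level = 10 log₁₀(1.297e+09) = 91.1 dB.

91.1 dB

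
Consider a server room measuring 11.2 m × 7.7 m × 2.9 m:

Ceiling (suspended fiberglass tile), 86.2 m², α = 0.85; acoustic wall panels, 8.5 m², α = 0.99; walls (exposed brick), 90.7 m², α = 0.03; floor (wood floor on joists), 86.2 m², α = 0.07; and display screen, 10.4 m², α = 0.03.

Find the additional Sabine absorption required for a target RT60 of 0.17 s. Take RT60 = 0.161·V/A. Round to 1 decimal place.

146.1 sabins

Equivalent absorption area: A₁ = 86.2·0.85 + 8.5·0.99 + 90.7·0.03 + 86.2·0.07 + 10.4·0.03 = 90.752 m².
Target A₂ = 0.161·250.096/0.17 = 236.856 sabins (V = 250.096 m³).
ΔA = A₂ − A₁ = 236.856 − 90.752 = 146.1 sabins.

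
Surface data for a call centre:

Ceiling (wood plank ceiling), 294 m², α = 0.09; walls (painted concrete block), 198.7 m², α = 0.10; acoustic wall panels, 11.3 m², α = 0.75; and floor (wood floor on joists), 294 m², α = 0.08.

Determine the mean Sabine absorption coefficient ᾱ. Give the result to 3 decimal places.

0.098

Total surface area S = 798.0 m².
A = 294·0.09 + 198.7·0.10 + 11.3·0.75 + 294·0.08 = 78.325 sabins.
ᾱ = 78.325 / 798.0 = 0.098.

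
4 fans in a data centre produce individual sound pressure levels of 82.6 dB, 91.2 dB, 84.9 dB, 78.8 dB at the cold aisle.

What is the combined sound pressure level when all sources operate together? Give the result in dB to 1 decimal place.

Σ 10^(Lᵢ/10) = 1.885e+09.
Combined level = 10 log₁₀(1.885e+09) = 92.8 dB.

92.8 dB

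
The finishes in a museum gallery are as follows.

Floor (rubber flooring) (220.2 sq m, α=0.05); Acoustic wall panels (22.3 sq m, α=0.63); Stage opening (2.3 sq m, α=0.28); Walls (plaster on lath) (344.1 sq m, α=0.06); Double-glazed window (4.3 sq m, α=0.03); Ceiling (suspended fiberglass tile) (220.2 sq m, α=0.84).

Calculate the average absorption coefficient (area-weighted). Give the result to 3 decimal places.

0.285

S = Σ Sᵢ = 220.2 + 22.3 + 2.3 + 344.1 + 4.3 + 220.2 = 813.4 sq m.
Σ(Sᵢαᵢ) = 220.2*0.05 + 22.3*0.63 + 2.3*0.28 + 344.1*0.06 + 4.3*0.03 + 220.2*0.84 = 231.446.
ᾱ = 231.446 / 813.4 = 0.285.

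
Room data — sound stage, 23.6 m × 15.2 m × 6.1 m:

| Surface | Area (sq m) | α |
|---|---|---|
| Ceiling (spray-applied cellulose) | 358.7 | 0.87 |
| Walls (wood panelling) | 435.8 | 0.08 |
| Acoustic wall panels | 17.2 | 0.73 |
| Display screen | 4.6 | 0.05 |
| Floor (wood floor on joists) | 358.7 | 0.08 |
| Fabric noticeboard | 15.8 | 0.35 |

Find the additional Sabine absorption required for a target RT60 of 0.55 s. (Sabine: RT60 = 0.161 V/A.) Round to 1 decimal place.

246.6 sabins

Equivalent absorption area: A₁ = 358.7*0.87 + 435.8*0.08 + 17.2*0.73 + 4.6*0.05 + 358.7*0.08 + 15.8*0.35 = 393.945 sq m.
V = 2188.192 m³. Required absorption A₂ = 0.161 × 2188.192 / 0.55 = 640.543 sabins.
Shortfall: 640.543 − 393.945 = 246.6 sabins.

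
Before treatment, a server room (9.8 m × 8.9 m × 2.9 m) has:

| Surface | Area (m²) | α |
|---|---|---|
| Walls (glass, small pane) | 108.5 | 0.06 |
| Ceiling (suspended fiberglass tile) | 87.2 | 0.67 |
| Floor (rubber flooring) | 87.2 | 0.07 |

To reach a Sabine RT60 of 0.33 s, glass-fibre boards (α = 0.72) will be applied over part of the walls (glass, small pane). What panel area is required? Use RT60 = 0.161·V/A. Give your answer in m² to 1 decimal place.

A₁ = Σ Sᵢαᵢ = 108.5×0.06 + 87.2×0.67 + 87.2×0.07 = 71.038 sabins.
Required A₂ = 0.161·252.938/0.33 = 123.403 sabins.
ΔA needed = 123.403 − 71.038 = 52.365 sabins.
Each m² of panel replacing the walls (glass, small pane) adds (0.72 − 0.06) = 0.66 sabins.
Panel area = 52.365 / 0.66 = 79.3 m².

79.3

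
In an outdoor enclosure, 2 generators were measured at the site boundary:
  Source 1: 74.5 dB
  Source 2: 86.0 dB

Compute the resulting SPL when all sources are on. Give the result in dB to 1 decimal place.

86.3 dB

Sum in the linear (power) domain: Σ 10^(Lᵢ/10) = 10^(74.5/10) + 10^(86.0/10) = 4.263e+08.
L_total = 10·log₁₀(4.263e+08) = 86.3 dB.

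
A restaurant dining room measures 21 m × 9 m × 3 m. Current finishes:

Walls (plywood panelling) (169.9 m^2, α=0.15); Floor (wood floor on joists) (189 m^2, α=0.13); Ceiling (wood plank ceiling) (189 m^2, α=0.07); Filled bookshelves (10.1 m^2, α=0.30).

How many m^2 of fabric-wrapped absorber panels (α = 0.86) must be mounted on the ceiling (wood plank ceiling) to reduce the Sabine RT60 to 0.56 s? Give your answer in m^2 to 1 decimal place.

Total absorption A₁ = 169.9*0.15 + 189*0.13 + 189*0.07 + 10.1*0.30
  = 25.485 + 24.570 + 13.230 + 3.030 = 66.315 m^2 sabins.
Required A₂ = 0.161·567/0.56 = 163.012 sabins.
Absorption to add: 163.012 − 66.315 = 96.697 sabins.
Net gain per m^2: Δα = 0.86 − 0.07 = 0.79.
Panel area = 96.697 / 0.79 = 122.4 m^2.

122.4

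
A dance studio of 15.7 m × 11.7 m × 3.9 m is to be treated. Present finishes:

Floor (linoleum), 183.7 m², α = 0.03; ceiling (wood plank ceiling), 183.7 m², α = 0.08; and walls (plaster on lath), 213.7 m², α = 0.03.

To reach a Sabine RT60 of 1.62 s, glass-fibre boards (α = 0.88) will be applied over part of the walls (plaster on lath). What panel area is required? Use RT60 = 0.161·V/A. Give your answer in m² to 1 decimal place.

A₁ = Σ Sᵢαᵢ = 183.7·0.03 + 183.7·0.08 + 213.7·0.03 = 26.618 sabins.
Required A₂ = 0.161·716.391/1.62 = 71.197 sabins.
ΔA needed = 71.197 − 26.618 = 44.579 sabins.
Each m² of panel replacing the walls (plaster on lath) adds (0.88 − 0.03) = 0.85 sabins.
Area = ΔA/Δα = 44.579/0.85 = 52.4 m².

52.4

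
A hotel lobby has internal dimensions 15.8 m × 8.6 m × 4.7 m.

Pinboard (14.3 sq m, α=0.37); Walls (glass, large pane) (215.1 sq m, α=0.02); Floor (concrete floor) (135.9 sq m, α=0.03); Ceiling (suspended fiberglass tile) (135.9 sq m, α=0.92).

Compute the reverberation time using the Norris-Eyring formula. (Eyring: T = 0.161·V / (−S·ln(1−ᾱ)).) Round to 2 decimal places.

0.63 seconds

S = Σ Sᵢ = 501.2 sq m.
Σ(Sᵢαᵢ) = 14.3·0.37 + 215.1·0.02 + 135.9·0.03 + 135.9·0.92 = 138.698.
Mean coefficient ᾱ = A/S = 0.2767.
Eyring denominator: −S ln(1−ᾱ) = 162.354.
V = 15.8 × 8.6 × 4.7 = 638.636 m³.
T = 0.161·V/[−S·ln(1−ᾱ)] = 0.161·638.636/162.354 = 0.63 s.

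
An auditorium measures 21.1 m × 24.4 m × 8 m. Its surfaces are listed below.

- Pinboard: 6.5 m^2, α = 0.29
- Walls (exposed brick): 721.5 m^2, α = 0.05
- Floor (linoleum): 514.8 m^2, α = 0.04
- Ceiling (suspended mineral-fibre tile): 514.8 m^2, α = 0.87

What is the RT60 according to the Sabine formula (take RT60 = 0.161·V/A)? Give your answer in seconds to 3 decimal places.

Equivalent absorption area: A = 6.5*0.29 + 721.5*0.05 + 514.8*0.04 + 514.8*0.87 = 506.428 m^2.
Room volume: 4118.72 m³.
RT60 = 0.161 · V / A = 0.161 × 4118.72 / 506.428 = 1.309 s.

1.309 s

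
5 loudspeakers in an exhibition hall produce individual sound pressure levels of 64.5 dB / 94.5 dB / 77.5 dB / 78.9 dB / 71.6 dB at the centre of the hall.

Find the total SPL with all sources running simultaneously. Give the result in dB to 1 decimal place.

Sum in the linear (power) domain: Σ 10^(Lᵢ/10) = 10^(64.5/10) + 10^(94.5/10) + 10^(77.5/10) + 10^(78.9/10) + 10^(71.6/10) = 2.97e+09.
L_total = 10·log₁₀(2.97e+09) = 94.7 dB.

94.7 dB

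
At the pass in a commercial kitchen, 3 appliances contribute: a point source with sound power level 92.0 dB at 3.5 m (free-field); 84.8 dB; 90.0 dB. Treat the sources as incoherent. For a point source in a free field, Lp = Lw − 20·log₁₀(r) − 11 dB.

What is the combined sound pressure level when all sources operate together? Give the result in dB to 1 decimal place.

Source at 3.5 m: Lp = 92.0 − 20·log₁₀(3.5) − 11 = 70.1 dB.
Sum in the linear (power) domain: Σ 10^(Lᵢ/10) = 10^(70.1/10) + 10^(84.8/10) + 10^(90.0/10) = 1.312e+09.
Combined level = 10 log₁₀(1.312e+09) = 91.2 dB.

91.2 dB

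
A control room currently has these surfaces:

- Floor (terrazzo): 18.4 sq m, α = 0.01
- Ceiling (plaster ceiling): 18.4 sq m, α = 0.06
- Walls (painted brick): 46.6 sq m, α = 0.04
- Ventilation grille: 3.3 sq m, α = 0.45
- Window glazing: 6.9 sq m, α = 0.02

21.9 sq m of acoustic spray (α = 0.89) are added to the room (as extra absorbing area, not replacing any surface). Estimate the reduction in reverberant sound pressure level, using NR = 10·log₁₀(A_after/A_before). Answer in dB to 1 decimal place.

Equivalent absorption area: A_before = 18.4*0.01 + 18.4*0.06 + 46.6*0.04 + 3.3*0.45 + 6.9*0.02 = 4.775 sq m.
Treatment contributes 21.9·0.89 = 19.491 sabins.
New total A_after = 24.266 sabins.
Reduction = 10 log₁₀(A_after/A_before) = 10 log₁₀(5.0819) = 7.1 dB.

7.1 dB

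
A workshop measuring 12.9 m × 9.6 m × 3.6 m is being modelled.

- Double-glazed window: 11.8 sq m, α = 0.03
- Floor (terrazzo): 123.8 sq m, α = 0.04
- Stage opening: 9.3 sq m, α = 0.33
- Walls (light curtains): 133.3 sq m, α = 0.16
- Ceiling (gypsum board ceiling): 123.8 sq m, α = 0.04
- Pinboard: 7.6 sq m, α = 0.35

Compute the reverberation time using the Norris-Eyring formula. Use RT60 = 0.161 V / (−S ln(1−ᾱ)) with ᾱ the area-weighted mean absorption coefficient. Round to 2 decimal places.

1.83 sec

S = Σ Sᵢ = 409.6 sq m.
Σ(Sᵢαᵢ) = 11.8·0.03 + 123.8·0.04 + 9.3·0.33 + 133.3·0.16 + 123.8·0.04 + 7.6·0.35 = 37.315.
Mean coefficient ᾱ = A/S = 0.0911.
−S·ln(1−ᾱ) = −409.6 × ln(1 − 0.0911) = 39.125.
V = 12.9 × 9.6 × 3.6 = 445.824 m³.
T = 0.161·V/[−S·ln(1−ᾱ)] = 0.161·445.824/39.125 = 1.83 s.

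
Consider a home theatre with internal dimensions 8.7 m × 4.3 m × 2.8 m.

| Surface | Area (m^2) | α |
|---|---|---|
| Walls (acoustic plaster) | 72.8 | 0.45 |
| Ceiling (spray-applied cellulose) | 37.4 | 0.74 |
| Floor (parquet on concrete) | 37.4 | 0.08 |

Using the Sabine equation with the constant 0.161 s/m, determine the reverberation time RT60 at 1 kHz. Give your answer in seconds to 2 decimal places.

0.27 seconds

Summing Sᵢαᵢ: 32.760 + 27.676 + 2.992 → A = 63.428 sabins.
V = 8.7·4.3·2.8 = 104.748 m³.
Sabine: RT60 = 0.161 × 104.748 / 63.428 = 0.27 s.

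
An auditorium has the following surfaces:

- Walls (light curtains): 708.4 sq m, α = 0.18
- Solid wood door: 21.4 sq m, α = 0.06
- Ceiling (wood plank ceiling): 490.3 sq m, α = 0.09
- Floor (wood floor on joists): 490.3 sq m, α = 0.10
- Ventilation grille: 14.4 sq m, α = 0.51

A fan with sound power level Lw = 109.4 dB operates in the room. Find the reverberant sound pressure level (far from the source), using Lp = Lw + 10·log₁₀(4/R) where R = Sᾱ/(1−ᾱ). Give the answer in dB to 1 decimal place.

Σ(Sᵢαᵢ) = 708.4×0.18 + 21.4×0.06 + 490.3×0.09 + 490.3×0.10 + 14.4×0.51 = 229.297; total area S = 1724.8 sq m.
ᾱ = 0.1329, so room constant R = A/(1−ᾱ) = 264.441 sq m.
Lp = Lw + 10 log₁₀(4/R) = 109.4 -18.20 = 91.2 dB.

91.2 dB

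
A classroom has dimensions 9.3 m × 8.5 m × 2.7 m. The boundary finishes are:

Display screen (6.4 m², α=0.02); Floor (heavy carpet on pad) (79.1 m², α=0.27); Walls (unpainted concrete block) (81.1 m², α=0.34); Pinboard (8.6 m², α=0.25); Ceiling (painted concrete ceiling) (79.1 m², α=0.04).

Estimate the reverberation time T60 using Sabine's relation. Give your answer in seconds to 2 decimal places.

0.63 seconds

A = Σ Sᵢαᵢ = 6.4·0.02 + 79.1·0.27 + 81.1·0.34 + 8.6·0.25 + 79.1·0.04 = 54.373 sabins.
Room volume: 213.435 m³.
Sabine: RT60 = 0.161 × 213.435 / 54.373 = 0.63 s.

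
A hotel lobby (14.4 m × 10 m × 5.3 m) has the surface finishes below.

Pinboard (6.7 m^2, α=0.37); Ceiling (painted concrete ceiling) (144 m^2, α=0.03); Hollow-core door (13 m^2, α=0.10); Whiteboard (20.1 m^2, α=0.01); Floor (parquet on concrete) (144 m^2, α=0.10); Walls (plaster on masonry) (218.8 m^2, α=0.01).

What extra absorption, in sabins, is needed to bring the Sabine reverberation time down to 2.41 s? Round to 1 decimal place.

26.1 sabins

Summing Sᵢαᵢ: 2.479 + 4.320 + 1.300 + 0.201 + 14.400 + 2.188 → A₁ = 24.888 sabins.
V = 763.2 m³. Required absorption A₂ = 0.161 × 763.2 / 2.41 = 50.986 sabins.
Shortfall: 50.986 − 24.888 = 26.1 sabins.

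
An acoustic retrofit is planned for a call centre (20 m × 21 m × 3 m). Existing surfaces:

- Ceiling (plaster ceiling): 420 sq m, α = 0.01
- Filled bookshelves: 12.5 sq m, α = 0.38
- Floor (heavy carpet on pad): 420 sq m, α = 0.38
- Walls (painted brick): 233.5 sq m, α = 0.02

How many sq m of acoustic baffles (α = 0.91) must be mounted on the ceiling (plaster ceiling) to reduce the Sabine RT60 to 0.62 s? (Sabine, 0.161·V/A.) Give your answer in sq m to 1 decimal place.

Summing Sᵢαᵢ: 4.200 + 4.750 + 159.600 + 4.670 → A₁ = 173.220 sabins.
V = 1260 m³. Target absorption A₂ = 0.161 × 1260 / 0.62 = 327.194 sabins.
ΔA needed = 327.194 − 173.220 = 153.974 sabins.
Net gain per sq m: Δα = 0.91 − 0.01 = 0.90.
Panel area = 153.974 / 0.90 = 171.1 sq m.

171.1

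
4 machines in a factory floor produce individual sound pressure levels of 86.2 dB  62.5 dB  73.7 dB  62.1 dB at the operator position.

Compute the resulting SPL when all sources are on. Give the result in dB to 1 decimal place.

Σ 10^(Lᵢ/10) = 4.437e+08.
L_total = 10·log₁₀(4.437e+08) = 86.5 dB.

86.5 dB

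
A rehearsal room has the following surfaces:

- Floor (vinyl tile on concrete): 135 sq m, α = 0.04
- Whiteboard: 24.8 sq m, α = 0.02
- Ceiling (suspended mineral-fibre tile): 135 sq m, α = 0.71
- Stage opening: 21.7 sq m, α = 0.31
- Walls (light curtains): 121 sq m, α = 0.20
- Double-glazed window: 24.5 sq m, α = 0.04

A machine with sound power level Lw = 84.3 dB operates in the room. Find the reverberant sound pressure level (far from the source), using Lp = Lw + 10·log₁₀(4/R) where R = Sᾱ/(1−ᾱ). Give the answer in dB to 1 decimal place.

67.6 dB

Σ(Sᵢαᵢ) = 135·0.04 + 24.8·0.02 + 135·0.71 + 21.7·0.31 + 121·0.20 + 24.5·0.04 = 133.653; total area S = 462.0 sq m.
ᾱ = 0.2893, so room constant R = A/(1−ᾱ) = 188.058 sq m.
Lp = 84.3 + 10·log₁₀(4/188.058) = 84.3 + (-16.72) = 67.6 dB.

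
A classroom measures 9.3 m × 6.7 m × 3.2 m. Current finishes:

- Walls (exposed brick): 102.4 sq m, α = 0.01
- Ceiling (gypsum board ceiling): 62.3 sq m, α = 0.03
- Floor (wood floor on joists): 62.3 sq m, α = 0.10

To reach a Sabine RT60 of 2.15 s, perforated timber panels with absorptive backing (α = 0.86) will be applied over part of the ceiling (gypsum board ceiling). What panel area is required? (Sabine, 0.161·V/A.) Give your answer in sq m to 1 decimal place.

7.0

Equivalent absorption area: A₁ = 102.4·0.01 + 62.3·0.03 + 62.3·0.10 = 9.123 sq m.
Required A₂ = 0.161·199.392/2.15 = 14.931 sabins.
Absorption to add: 14.931 − 9.123 = 5.808 sabins.
Each sq m of panel replacing the ceiling (gypsum board ceiling) adds (0.86 − 0.03) = 0.83 sabins.
Panel area = 5.808 / 0.83 = 7.0 sq m.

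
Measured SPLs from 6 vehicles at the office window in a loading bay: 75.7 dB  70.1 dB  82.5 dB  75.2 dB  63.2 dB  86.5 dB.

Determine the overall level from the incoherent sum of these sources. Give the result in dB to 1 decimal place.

88.5 dB

Σ 10^(Lᵢ/10) = 7.071e+08.
L_total = 10·log₁₀(7.071e+08) = 88.5 dB.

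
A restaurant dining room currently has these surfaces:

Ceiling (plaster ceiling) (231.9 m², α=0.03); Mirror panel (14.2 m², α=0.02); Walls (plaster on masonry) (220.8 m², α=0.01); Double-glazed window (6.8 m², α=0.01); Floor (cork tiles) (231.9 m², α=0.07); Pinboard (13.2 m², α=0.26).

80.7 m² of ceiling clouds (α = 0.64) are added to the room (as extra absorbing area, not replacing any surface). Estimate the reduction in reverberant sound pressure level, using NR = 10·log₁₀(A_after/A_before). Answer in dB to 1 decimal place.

A_before = Σ Sᵢαᵢ = 231.9·0.03 + 14.2·0.02 + 220.8·0.01 + 6.8·0.01 + 231.9·0.07 + 13.2·0.26 = 29.182 sabins.
Added absorption = 80.7 × 0.64 = 51.648 sabins.
New total A_after = 80.830 sabins.
NR = 10·log₁₀(80.830/29.182) = 4.4 dB.

4.4 dB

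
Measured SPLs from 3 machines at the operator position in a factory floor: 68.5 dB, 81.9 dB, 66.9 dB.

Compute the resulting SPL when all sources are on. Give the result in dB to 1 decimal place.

82.2 dB

Σ 10^(Lᵢ/10) = 1.669e+08.
Back to dB: 10·log₁₀ Σ = 82.2 dB.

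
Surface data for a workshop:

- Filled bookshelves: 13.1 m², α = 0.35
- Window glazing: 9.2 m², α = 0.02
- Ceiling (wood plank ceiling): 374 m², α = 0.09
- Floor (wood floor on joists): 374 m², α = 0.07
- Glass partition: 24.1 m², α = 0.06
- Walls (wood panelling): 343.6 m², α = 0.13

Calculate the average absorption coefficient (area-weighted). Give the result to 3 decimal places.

0.097

Total surface area S = 1138.0 m².
Σ(Sᵢαᵢ) = 13.1*0.35 + 9.2*0.02 + 374*0.09 + 374*0.07 + 24.1*0.06 + 343.6*0.13 = 110.723.
ᾱ = A/S = 0.097.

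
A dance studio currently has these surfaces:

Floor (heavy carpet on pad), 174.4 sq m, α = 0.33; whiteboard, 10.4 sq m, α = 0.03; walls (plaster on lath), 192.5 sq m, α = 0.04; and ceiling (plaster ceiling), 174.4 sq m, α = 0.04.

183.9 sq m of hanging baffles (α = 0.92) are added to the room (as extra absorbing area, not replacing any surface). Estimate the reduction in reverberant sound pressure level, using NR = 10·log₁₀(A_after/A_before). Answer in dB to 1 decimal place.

5.2 dB

A_before = Σ Sᵢαᵢ = 174.4*0.33 + 10.4*0.03 + 192.5*0.04 + 174.4*0.04 = 72.540 sabins.
Treatment contributes 183.9·0.92 = 169.188 sabins.
New total A_after = 241.728 sabins.
NR = 10·log₁₀(241.728/72.540) = 5.2 dB.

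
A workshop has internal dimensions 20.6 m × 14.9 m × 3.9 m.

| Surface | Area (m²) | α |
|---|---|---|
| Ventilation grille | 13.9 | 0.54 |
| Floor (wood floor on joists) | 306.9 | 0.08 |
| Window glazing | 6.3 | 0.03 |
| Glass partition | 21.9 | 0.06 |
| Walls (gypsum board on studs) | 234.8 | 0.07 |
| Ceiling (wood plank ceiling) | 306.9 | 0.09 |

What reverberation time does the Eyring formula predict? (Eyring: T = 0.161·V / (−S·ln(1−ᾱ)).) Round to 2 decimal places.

S = Σ Sᵢ = 890.7 m².
Σ(Sᵢαᵢ) = 13.9·0.54 + 306.9·0.08 + 6.3·0.03 + 21.9·0.06 + 234.8·0.07 + 306.9·0.09 = 77.618.
Mean coefficient ᾱ = A/S = 0.0871.
−S·ln(1−ᾱ) = −890.7 × ln(1 − 0.0871) = 81.169.
V = 20.6 × 14.9 × 3.9 = 1197.066 m³.
RT60 = 0.161 × 1197.066 / 81.169 = 2.37 s.

2.37 s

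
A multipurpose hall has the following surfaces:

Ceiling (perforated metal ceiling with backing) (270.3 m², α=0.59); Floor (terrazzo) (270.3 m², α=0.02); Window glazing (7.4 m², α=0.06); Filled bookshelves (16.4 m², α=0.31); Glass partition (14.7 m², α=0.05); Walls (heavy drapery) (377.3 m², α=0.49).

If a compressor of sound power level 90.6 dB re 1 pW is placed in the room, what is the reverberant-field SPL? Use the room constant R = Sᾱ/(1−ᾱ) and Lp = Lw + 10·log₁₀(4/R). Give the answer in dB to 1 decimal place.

A = 356.023 sabins; S = 956.4 m².
ᾱ = 356.023/956.4 = 0.3723; R = Sᾱ/(1−ᾱ) = 356.023/(1−0.3723) = 567.187 m².
Lp = Lw + 10 log₁₀(4/R) = 90.6 -21.52 = 69.1 dB.

69.1 dB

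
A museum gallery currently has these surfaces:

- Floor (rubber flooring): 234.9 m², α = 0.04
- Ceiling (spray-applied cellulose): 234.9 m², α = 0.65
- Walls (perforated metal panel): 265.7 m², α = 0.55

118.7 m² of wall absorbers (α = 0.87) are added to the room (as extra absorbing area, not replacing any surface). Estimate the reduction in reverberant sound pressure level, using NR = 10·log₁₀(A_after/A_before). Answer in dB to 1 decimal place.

1.3 dB

Total absorption A_before = 234.9*0.04 + 234.9*0.65 + 265.7*0.55
  = 9.396 + 152.685 + 146.135 = 308.216 m² sabins.
Added absorption = 118.7 × 0.87 = 103.269 sabins.
New total A_after = 411.485 sabins.
NR = 10·log₁₀(411.485/308.216) = 1.3 dB.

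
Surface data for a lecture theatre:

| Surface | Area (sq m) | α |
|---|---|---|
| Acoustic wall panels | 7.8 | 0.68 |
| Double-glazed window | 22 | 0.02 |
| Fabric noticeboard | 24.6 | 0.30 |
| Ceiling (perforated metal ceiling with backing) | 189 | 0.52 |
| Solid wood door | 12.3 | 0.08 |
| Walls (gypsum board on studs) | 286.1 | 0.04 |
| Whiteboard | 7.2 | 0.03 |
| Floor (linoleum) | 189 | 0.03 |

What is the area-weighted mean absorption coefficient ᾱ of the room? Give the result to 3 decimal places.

S = Σ Sᵢ = 7.8 + 22 + 24.6 + 189 + 12.3 + 286.1 + 7.2 + 189 = 738.0 sq m.
Σ(Sᵢαᵢ) = 7.8×0.68 + 22×0.02 + 24.6×0.30 + 189×0.52 + 12.3×0.08 + 286.1×0.04 + 7.2×0.03 + 189×0.03 = 129.718.
ᾱ = A/S = 0.176.

0.176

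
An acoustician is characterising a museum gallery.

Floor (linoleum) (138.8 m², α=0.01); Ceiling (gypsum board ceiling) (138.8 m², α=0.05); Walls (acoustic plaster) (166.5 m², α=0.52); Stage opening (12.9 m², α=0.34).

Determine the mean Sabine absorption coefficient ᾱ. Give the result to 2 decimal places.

S = Σ Sᵢ = 138.8 + 138.8 + 166.5 + 12.9 = 457.0 m².
Σ(Sᵢαᵢ) = 138.8·0.01 + 138.8·0.05 + 166.5·0.52 + 12.9·0.34 = 99.294.
ᾱ = 99.294 / 457.0 = 0.22.

0.22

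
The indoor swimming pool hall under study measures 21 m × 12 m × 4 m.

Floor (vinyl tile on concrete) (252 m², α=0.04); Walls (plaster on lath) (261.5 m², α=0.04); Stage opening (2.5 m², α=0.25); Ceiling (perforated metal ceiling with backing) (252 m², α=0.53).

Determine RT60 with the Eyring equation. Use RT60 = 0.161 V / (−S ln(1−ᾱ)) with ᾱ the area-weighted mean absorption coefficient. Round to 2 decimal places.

0.94 s

S = Σ Sᵢ = 768.0 m².
Absorption A = 252×0.04 + 261.5×0.04 + 2.5×0.25 + 252×0.53 = 154.725 sabins.
ᾱ = 154.725 / 768.0 = 0.2015.
−S·ln(1−ᾱ) = −768.0 × ln(1 − 0.2015) = 172.816.
V = 21 × 12 × 4 = 1008 m³.
T = 0.161·V/[−S·ln(1−ᾱ)] = 0.161·1008/172.816 = 0.94 s.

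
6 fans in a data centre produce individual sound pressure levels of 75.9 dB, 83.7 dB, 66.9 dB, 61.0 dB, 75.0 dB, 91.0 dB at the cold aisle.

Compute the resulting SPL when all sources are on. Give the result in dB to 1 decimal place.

92.0 dB

Converting to relative power and adding: 10^(75.9/10) + 10^(83.7/10) + 10^(66.9/10) + 10^(61.0/10) + 10^(75.0/10) + 10^(91.0/10) = 1.57e+09.
Combined level = 10 log₁₀(1.57e+09) = 92.0 dB.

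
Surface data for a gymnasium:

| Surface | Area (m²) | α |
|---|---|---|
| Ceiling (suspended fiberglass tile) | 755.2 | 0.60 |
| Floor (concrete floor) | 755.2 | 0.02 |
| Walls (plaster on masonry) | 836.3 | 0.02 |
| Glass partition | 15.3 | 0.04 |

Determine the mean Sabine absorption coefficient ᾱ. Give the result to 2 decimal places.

Total surface area S = 2362.0 m².
Weighted sum Σ Sα = 485.562.
ᾱ = A/S = 0.21.

0.21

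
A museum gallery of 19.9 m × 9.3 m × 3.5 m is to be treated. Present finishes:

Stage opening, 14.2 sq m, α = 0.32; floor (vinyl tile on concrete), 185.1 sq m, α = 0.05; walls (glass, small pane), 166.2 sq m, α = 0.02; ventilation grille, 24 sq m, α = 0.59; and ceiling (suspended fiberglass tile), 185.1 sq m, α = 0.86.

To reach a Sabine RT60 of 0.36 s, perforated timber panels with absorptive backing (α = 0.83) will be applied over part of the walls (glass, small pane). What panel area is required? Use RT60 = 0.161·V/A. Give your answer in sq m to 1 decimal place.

122.5

A₁ = Σ Sᵢαᵢ = 14.2·0.32 + 185.1·0.05 + 166.2·0.02 + 24·0.59 + 185.1·0.86 = 190.469 sabins.
Required A₂ = 0.161·647.745/0.36 = 289.686 sabins.
Absorption to add: 289.686 − 190.469 = 99.217 sabins.
Each sq m of panel replacing the walls (glass, small pane) adds (0.83 − 0.02) = 0.81 sabins.
Panel area = 99.217 / 0.81 = 122.5 sq m.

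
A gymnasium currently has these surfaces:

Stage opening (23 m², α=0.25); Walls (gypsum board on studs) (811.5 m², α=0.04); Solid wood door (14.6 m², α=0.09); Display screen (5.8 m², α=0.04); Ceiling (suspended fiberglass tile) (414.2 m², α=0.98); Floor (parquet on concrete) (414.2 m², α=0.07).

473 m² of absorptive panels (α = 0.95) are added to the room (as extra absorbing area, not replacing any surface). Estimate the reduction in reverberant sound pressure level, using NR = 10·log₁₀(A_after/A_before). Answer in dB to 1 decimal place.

Summing Sᵢαᵢ: 5.750 + 32.460 + 1.314 + 0.232 + 405.916 + 28.994 → A_before = 474.666 sabins.
Treatment contributes 473·0.95 = 449.350 sabins.
A_after = 474.666 + 449.350 = 924.016 sabins.
NR = 10·log₁₀(924.016/474.666) = 2.9 dB.

2.9 dB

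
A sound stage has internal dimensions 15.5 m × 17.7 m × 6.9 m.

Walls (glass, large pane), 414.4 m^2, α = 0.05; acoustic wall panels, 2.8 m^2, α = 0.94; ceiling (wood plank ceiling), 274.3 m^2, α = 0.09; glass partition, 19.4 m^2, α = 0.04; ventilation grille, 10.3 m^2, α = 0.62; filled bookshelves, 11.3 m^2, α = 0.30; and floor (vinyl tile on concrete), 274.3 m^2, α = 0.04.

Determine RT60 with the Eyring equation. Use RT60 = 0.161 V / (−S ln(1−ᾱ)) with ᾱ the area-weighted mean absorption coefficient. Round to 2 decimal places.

S = Σ Sᵢ = 1006.8 m^2.
Absorption A = 414.4×0.05 + 2.8×0.94 + 274.3×0.09 + 19.4×0.04 + 10.3×0.62 + 11.3×0.30 + 274.3×0.04 = 69.563 sabins.
ᾱ = 69.563 / 1006.8 = 0.0691.
−S·ln(1−ᾱ) = −1006.8 × ln(1 − 0.0691) = 72.090.
V = 15.5 × 17.7 × 6.9 = 1893.015 m³.
RT60 = 0.161 × 1893.015 / 72.090 = 4.23 s.

4.23 s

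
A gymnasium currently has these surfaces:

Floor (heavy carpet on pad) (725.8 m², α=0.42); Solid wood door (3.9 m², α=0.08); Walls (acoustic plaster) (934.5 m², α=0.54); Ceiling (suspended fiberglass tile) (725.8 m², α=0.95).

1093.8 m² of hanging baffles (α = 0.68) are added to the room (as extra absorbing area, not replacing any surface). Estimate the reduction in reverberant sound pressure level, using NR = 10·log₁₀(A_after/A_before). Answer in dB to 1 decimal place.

Total absorption A_before = 725.8·0.42 + 3.9·0.08 + 934.5·0.54 + 725.8·0.95
  = 304.836 + 0.312 + 504.630 + 689.510 = 1499.288 m² sabins.
Treatment contributes 1093.8·0.68 = 743.784 sabins.
New total A_after = 2243.072 sabins.
NR = 10·log₁₀(2243.072/1499.288) = 1.7 dB.

1.7 dB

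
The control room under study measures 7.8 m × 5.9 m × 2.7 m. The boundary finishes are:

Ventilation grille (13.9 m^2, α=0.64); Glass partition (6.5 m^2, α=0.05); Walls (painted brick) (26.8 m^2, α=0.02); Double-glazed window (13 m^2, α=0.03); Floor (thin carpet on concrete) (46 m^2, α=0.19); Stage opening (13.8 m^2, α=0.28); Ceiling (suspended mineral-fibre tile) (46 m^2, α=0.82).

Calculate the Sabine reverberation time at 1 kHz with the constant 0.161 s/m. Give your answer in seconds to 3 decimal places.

Total absorption A = 13.9·0.64 + 6.5·0.05 + 26.8·0.02 + 13·0.03 + 46·0.19 + 13.8·0.28 + 46·0.82
  = 8.896 + 0.325 + 0.536 + 0.390 + 8.740 + 3.864 + 37.720 = 60.471 m^2 sabins.
V = 7.8·5.9·2.7 = 124.254 m³.
T = 0.161 V/A = 0.161·124.254/60.471 = 0.331 s.

0.331 seconds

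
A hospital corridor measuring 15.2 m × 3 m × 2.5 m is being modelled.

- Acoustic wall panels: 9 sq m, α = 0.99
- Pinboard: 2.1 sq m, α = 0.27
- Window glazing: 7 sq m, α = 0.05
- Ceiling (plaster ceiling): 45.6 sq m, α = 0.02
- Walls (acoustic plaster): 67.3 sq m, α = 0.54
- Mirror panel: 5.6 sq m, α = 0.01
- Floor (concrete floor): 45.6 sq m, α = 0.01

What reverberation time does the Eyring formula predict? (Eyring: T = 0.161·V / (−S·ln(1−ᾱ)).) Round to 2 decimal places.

Total surface area S = 9 + 2.1 + 7 + 45.6 + 67.3 + 5.6 + 45.6 = 182.2 sq m.
Absorption A = 9·0.99 + 2.1·0.27 + 7·0.05 + 45.6·0.02 + 67.3·0.54 + 5.6·0.01 + 45.6·0.01 = 47.593 sabins.
Mean coefficient ᾱ = A/S = 0.2612.
−S·ln(1−ᾱ) = −182.2 × ln(1 − 0.2612) = 55.157.
V = 15.2 × 3 × 2.5 = 114 m³.
RT60 = 0.161 × 114 / 55.157 = 0.33 s.

0.33 sec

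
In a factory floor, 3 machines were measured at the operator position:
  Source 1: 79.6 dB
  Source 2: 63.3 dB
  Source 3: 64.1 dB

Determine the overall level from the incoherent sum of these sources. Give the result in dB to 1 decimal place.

Σ 10^(Lᵢ/10) = 9.591e+07.
Combined level = 10 log₁₀(9.591e+07) = 79.8 dB.

79.8 dB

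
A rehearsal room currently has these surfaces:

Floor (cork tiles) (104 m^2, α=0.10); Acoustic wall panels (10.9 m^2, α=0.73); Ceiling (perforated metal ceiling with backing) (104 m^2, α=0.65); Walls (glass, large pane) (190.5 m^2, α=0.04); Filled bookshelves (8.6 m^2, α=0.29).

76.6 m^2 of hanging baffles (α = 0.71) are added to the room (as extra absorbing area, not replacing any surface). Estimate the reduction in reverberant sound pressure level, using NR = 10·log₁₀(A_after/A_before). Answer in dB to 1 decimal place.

Equivalent absorption area: A_before = 104·0.10 + 10.9·0.73 + 104·0.65 + 190.5·0.04 + 8.6·0.29 = 96.071 m^2.
Treatment contributes 76.6·0.71 = 54.386 sabins.
New total A_after = 150.457 sabins.
NR = 10·log₁₀(150.457/96.071) = 1.9 dB.

1.9 dB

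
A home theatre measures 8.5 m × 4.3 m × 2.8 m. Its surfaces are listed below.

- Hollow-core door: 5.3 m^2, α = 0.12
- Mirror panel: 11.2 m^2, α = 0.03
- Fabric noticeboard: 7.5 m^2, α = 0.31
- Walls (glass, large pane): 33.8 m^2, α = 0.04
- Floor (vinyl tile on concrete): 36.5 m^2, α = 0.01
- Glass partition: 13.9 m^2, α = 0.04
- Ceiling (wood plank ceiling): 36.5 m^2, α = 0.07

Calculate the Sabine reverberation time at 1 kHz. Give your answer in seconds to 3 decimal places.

Summing Sᵢαᵢ: 0.636 + 0.336 + 2.325 + 1.352 + 0.365 + 0.556 + 2.555 → A = 8.125 sabins.
Room volume: 102.34 m³.
RT60 = 0.161 · V / A = 0.161 × 102.34 / 8.125 = 2.028 s.

2.028 sec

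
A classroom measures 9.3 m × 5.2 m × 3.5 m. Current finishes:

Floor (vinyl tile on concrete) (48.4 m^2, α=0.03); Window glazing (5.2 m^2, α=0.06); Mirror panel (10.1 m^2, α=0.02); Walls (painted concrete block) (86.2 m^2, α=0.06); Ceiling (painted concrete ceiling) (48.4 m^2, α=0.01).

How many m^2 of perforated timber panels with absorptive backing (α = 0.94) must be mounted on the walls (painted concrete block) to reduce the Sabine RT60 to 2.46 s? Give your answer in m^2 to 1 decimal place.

3.9

Summing Sᵢαᵢ: 1.452 + 0.312 + 0.202 + 5.172 + 0.484 → A₁ = 7.622 sabins.
V = 169.26 m³. Target absorption A₂ = 0.161 × 169.26 / 2.46 = 11.078 sabins.
ΔA needed = 11.078 − 7.622 = 3.456 sabins.
Each m^2 of panel replacing the walls (painted concrete block) adds (0.94 − 0.06) = 0.88 sabins.
Area = ΔA/Δα = 3.456/0.88 = 3.9 m^2.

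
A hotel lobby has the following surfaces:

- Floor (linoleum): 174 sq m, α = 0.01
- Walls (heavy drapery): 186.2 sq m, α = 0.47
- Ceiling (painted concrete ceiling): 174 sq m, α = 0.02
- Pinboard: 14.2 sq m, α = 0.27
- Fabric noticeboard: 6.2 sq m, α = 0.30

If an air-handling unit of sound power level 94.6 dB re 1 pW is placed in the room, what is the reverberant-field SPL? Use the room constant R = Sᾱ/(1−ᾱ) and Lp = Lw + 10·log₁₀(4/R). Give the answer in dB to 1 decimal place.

A = 98.428 sabins; S = 554.6 sq m.
ᾱ = 0.1775, so room constant R = A/(1−ᾱ) = 119.669 sq m.
Lp = Lw + 10 log₁₀(4/R) = 94.6 -14.76 = 79.8 dB.

79.8 dB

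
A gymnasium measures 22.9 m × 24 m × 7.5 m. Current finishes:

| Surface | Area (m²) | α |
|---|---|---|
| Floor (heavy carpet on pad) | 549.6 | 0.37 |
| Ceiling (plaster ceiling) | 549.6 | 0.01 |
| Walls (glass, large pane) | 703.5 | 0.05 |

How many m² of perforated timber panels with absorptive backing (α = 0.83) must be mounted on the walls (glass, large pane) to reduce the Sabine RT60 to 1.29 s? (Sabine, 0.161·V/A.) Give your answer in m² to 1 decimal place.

346.7

A₁ = Σ Sᵢαᵢ = 549.6*0.37 + 549.6*0.01 + 703.5*0.05 = 244.023 sabins.
Required A₂ = 0.161·4122/1.29 = 514.451 sabins.
Absorption to add: 514.451 − 244.023 = 270.428 sabins.
Net gain per m²: Δα = 0.83 − 0.05 = 0.78.
Panel area = 270.428 / 0.78 = 346.7 m².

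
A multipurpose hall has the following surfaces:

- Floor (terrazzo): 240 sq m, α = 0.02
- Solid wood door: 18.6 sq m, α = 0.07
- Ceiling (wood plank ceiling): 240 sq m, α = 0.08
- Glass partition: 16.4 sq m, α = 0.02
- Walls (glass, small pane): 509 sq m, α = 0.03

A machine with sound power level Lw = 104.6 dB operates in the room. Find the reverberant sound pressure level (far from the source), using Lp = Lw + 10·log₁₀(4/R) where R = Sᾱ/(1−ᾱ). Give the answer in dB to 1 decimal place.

Σ(Sᵢαᵢ) = 240·0.02 + 18.6·0.07 + 240·0.08 + 16.4·0.02 + 509·0.03 = 40.900; total area S = 1024.0 sq m.
ᾱ = 40.900/1024.0 = 0.0399; R = Sᾱ/(1−ᾱ) = 40.900/(1−0.0399) = 42.600 sq m.
Lp = Lw + 10 log₁₀(4/R) = 104.6 -10.27 = 94.3 dB.

94.3 dB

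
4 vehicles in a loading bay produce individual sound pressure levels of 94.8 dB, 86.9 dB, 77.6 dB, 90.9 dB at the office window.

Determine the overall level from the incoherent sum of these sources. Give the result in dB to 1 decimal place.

Sum in the linear (power) domain: Σ 10^(Lᵢ/10) = 10^(94.8/10) + 10^(86.9/10) + 10^(77.6/10) + 10^(90.9/10) = 4.798e+09.
L_total = 10·log₁₀(4.798e+09) = 96.8 dB.

96.8 dB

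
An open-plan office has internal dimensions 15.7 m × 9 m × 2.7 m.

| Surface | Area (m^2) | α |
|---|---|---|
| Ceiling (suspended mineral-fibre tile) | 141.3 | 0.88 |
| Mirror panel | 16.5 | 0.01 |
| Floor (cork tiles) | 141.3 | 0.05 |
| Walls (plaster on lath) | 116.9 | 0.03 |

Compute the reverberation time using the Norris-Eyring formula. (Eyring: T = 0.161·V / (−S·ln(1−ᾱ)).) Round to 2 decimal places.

0.38 sec

S = Σ Sᵢ = 416.0 m^2.
Absorption A = 141.3·0.88 + 16.5·0.01 + 141.3·0.05 + 116.9·0.03 = 135.081 sabins.
ᾱ = 135.081 / 416.0 = 0.3247.
−S·ln(1−ᾱ) = −416.0 × ln(1 − 0.3247) = 163.321.
V = 15.7 × 9 × 2.7 = 381.51 m³.
RT60 = 0.161 × 381.51 / 163.321 = 0.38 s.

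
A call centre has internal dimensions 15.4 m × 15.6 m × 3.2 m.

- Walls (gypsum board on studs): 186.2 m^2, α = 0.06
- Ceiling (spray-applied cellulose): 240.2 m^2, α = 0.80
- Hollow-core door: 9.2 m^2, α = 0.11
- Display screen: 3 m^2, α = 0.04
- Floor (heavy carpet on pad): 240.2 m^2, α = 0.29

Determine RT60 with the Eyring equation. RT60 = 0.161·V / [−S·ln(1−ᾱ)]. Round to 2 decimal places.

0.35 seconds

S = Σ Sᵢ = 678.8 m^2.
Σ(Sᵢαᵢ) = 186.2×0.06 + 240.2×0.80 + 9.2×0.11 + 3×0.04 + 240.2×0.29 = 274.122.
Mean coefficient ᾱ = A/S = 0.4038.
−S·ln(1−ᾱ) = −678.8 × ln(1 − 0.4038) = 351.061.
V = 15.4 × 15.6 × 3.2 = 768.768 m³.
T = 0.161·V/[−S·ln(1−ᾱ)] = 0.161·768.768/351.061 = 0.35 s.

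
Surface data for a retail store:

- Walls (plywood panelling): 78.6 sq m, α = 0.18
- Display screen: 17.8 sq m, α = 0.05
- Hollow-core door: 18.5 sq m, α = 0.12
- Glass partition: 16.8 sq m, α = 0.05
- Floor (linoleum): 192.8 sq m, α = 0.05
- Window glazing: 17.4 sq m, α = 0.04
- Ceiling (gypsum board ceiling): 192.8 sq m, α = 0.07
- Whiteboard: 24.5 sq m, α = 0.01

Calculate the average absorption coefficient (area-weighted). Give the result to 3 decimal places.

Total surface area S = 559.2 sq m.
Σ(Sᵢαᵢ) = 78.6*0.18 + 17.8*0.05 + 18.5*0.12 + 16.8*0.05 + 192.8*0.05 + 17.4*0.04 + 192.8*0.07 + 24.5*0.01 = 42.175.
ᾱ = A/S = 0.075.

0.075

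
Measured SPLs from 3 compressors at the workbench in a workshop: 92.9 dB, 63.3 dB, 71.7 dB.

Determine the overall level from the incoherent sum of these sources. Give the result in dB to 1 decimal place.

92.9 dB

Σ 10^(Lᵢ/10) = 1.967e+09.
Back to dB: 10·log₁₀ Σ = 92.9 dB.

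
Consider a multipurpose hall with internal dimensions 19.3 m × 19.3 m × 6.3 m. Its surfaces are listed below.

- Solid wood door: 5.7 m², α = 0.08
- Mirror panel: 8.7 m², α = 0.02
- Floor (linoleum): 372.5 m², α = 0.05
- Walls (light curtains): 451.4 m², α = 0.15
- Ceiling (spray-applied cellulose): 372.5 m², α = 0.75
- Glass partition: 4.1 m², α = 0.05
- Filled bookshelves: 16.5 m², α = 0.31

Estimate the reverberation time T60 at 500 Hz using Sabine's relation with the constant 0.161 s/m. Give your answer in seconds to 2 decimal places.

Total absorption A = 5.7×0.08 + 8.7×0.02 + 372.5×0.05 + 451.4×0.15 + 372.5×0.75 + 4.1×0.05 + 16.5×0.31
  = 0.456 + 0.174 + 18.625 + 67.710 + 279.375 + 0.205 + 5.115 = 371.660 m² sabins.
V = 19.3·19.3·6.3 = 2346.687 m³.
Sabine: RT60 = 0.161 × 2346.687 / 371.660 = 1.02 s.

1.02 seconds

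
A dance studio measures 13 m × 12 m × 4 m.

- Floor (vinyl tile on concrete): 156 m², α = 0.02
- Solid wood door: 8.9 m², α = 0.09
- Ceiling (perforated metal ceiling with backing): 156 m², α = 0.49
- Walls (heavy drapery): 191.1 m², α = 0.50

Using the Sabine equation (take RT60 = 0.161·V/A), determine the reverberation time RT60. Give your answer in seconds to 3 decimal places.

0.571 sec

Summing Sᵢαᵢ: 3.120 + 0.801 + 76.440 + 95.550 → A = 175.911 sabins.
Volume V = 13 × 12 × 4 = 624 m³.
T = 0.161 V/A = 0.161·624/175.911 = 0.571 s.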